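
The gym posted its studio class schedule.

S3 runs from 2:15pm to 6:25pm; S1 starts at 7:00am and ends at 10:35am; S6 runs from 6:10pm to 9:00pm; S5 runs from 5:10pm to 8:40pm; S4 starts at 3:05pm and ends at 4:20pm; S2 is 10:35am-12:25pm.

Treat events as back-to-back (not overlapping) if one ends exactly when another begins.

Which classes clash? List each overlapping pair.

S3 & S4, S3 & S5, S3 & S6, S5 & S6

Two intervals overlap when each starts before the other ends.
Sorted by start: S1, S2, S3, S4, S5, S6.
S2 starts exactly when S1 ends (back-to-back, no overlap) — done with S1.
S3 starts after S2 ends — done with S2.
S4 starts before S3 ends → S3 and S4 overlap.
S5 starts before S3 ends → S3 and S5 overlap.
S6 starts before S3 ends → S3 and S6 overlap.
S5 starts after S4 ends — done with S4.
S6 starts before S5 ends → S5 and S6 overlap.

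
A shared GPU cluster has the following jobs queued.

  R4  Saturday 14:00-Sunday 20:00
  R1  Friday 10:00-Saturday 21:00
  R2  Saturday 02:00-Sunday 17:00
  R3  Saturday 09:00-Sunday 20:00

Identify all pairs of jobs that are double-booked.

Two intervals overlap when each starts before the other ends.
Sorted by start: R1, R2, R3, R4.
R2 starts before R1 ends → R1 and R2 overlap.
R3 starts before R1 ends → R1 and R3 overlap.
R4 starts before R1 ends → R1 and R4 overlap.
R3 starts before R2 ends → R2 and R3 overlap.
R4 starts before R2 ends → R2 and R4 overlap.
R4 starts before R3 ends → R3 and R4 overlap.

R1 & R2, R1 & R3, R1 & R4, R2 & R3, R2 & R4, R3 & R4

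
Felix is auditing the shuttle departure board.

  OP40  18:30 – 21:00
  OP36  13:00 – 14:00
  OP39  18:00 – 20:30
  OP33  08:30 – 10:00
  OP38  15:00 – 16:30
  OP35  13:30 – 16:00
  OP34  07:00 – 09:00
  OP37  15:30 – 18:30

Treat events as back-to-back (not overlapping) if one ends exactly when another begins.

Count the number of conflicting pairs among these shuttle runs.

Two intervals overlap when each starts before the other ends.
Sorted by start: OP34, OP33, OP36, OP35, OP38, OP37, OP39, OP40.
OP33 starts before OP34 ends → OP34 and OP33 overlap.
OP36 starts after OP34 ends, so nothing later overlaps OP34 either.
OP36 starts after OP33 ends, so nothing later overlaps OP33 either.
OP35 starts before OP36 ends → OP36 and OP35 overlap.
OP38 starts after OP36 ends, so nothing later overlaps OP36 either.
OP38 starts before OP35 ends → OP35 and OP38 overlap.
OP37 starts before OP35 ends → OP35 and OP37 overlap.
OP39 starts after OP35 ends, so nothing later overlaps OP35 either.
OP37 starts before OP38 ends → OP38 and OP37 overlap.
OP39 starts after OP38 ends, so nothing later overlaps OP38 either.
OP39 starts before OP37 ends → OP37 and OP39 overlap.
OP40 starts exactly when OP37 ends (back-to-back, no overlap).
OP40 starts before OP39 ends → OP39 and OP40 overlap.
Overlapping pairs: OP33 & OP34, OP35 & OP36, OP35 & OP37, OP35 & OP38, OP37 & OP38, OP37 & OP39, OP39 & OP40 — 7 in total.

7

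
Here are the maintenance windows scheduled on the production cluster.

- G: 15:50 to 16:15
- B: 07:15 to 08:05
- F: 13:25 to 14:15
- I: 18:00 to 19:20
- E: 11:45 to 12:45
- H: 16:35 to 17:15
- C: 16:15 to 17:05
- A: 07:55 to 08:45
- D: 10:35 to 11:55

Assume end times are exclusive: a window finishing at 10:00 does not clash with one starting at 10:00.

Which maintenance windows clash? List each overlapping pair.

A & B, C & H, D & E

Sorted by start: B, A, D, E, F, G, C, H, I.
A starts before B ends → B and A overlap.
D starts after B ends, so nothing later overlaps B either.
D starts after A ends, so nothing later overlaps A either.
E starts before D ends → D and E overlap.
F starts after D ends, so nothing later overlaps D either.
F starts after E ends, so nothing later overlaps E either.
G starts after F ends, so nothing later overlaps F either.
C starts exactly when G ends (back-to-back, no overlap), so nothing later overlaps G either.
H starts before C ends → C and H overlap.
I starts after C ends.
I starts after H ends.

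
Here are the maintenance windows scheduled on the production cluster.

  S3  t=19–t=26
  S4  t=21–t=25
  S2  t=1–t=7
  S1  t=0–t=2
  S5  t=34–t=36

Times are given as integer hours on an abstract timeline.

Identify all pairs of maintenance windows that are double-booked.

S1 & S2, S3 & S4

Sorted by start: S1, S2, S3, S4, S5.
S2 starts before S1 ends → S1 and S2 overlap.
S3 starts after S1 ends — done with S1.
S3 starts after S2 ends — done with S2.
S4 starts before S3 ends → S3 and S4 overlap.
S5 starts after S3 ends.
S5 starts after S4 ends.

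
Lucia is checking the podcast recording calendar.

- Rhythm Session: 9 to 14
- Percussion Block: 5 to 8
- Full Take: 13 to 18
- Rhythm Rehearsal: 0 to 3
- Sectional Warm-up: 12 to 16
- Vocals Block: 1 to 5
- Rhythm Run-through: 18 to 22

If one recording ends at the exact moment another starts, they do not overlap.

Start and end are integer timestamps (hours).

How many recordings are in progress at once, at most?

Sweep the timeline, counting +1 at each start and −1 at each end (ends before starts at a tie):
0 start Rhythm Rehearsal → 1
1 start Vocals Block → 2
3 end Rhythm Rehearsal → 1
5 end Vocals Block → 0
5 start Percussion Block → 1
8 end Percussion Block → 0
9 start Rhythm Session → 1
12 start Sectional Warm-up → 2
13 start Full Take → 3
14 end Rhythm Session → 2
16 end Sectional Warm-up → 1
18 end Full Take → 0
18 start Rhythm Run-through → 1
22 end Rhythm Run-through → 0
Peak is 3, at 13 (Full Take, Rhythm Session, Sectional Warm-up).

3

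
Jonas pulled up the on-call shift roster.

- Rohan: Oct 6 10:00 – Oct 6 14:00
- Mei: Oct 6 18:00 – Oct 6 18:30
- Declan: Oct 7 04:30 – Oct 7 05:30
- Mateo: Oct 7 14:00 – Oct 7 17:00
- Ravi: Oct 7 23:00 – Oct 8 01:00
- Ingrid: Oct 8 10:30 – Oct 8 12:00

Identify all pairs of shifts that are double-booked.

none

Sorted by start: Rohan, Mei, Declan, Mateo, Ravi, Ingrid.
Mei starts after Rohan ends, so Rohan has no further overlaps.
Declan starts after Mei ends, so Mei has no further overlaps.
Mateo starts after Declan ends, so Declan has no further overlaps.
Ravi starts after Mateo ends, so Mateo has no further overlaps.
Ingrid starts after Ravi ends.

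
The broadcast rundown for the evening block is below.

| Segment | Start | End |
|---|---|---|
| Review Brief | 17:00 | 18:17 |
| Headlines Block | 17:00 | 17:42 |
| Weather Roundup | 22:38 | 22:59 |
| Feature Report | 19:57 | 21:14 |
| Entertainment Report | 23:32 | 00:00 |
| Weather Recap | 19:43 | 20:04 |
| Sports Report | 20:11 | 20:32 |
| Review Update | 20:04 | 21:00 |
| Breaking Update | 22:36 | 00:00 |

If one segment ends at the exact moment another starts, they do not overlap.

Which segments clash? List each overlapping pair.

Sorted by start: Review Brief, Headlines Block, Weather Recap, Feature Report, Review Update, Sports Report, Breaking Update, Weather Roundup, Entertainment Report.
Headlines Block starts before Review Brief ends → Review Brief and Headlines Block overlap.
Weather Recap starts after Review Brief ends — done with Review Brief.
Weather Recap starts after Headlines Block ends — done with Headlines Block.
Feature Report starts before Weather Recap ends → Weather Recap and Feature Report overlap.
Review Update starts exactly when Weather Recap ends (back-to-back, no overlap) — done with Weather Recap.
Review Update starts before Feature Report ends → Feature Report and Review Update overlap.
Sports Report starts before Feature Report ends → Feature Report and Sports Report overlap.
Breaking Update starts after Feature Report ends — done with Feature Report.
Sports Report starts before Review Update ends → Review Update and Sports Report overlap.
Breaking Update starts after Review Update ends — done with Review Update.
Breaking Update starts after Sports Report ends — done with Sports Report.
Weather Roundup starts before Breaking Update ends → Breaking Update and Weather Roundup overlap.
Entertainment Report starts before Breaking Update ends → Breaking Update and Entertainment Report overlap.
Entertainment Report starts after Weather Roundup ends.

Breaking Update & Entertainment Report, Breaking Update & Weather Roundup, Feature Report & Review Update, Feature Report & Sports Report, Feature Report & Weather Recap, Headlines Block & Review Brief, Review Update & Sports Report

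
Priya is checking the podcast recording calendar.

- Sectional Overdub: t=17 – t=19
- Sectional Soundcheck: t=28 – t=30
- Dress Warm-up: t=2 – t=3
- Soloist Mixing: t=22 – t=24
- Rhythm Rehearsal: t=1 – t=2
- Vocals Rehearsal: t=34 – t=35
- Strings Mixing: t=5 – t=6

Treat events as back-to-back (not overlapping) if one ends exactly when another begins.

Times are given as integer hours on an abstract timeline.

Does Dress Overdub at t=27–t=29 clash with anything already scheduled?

Rhythm Rehearsal: ends t=2 at or before Dress Overdub starts t=27 → clear.
Dress Warm-up: ends t=3 at or before Dress Overdub starts t=27 → clear.
Strings Mixing: ends t=6 at or before Dress Overdub starts t=27 → clear.
Sectional Overdub: ends t=19 at or before Dress Overdub starts t=27 → clear.
Soloist Mixing: ends t=24 at or before Dress Overdub starts t=27 → clear.
Sectional Soundcheck: starts t=28 before Dress Overdub ends t=29, and ends t=30 after Dress Overdub starts t=27 → overlap.
Vocals Rehearsal: starts t=34 at or after Dress Overdub ends t=29 → clear.
Dress Overdub overlaps Sectional Soundcheck.

Yes — it overlaps Sectional Soundcheck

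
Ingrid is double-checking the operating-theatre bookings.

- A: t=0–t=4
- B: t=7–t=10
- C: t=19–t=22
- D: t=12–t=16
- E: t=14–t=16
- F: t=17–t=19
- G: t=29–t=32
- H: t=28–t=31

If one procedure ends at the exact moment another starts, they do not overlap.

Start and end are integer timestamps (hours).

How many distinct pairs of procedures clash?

Sorted by start: A, B, D, E, F, C, H, G.
B starts after A ends; A is clear from here.
D starts after B ends; B is clear from here.
E starts before D ends → D and E overlap.
F starts after D ends; D is clear from here.
F starts after E ends; E is clear from here.
C starts exactly when F ends (back-to-back, no overlap); F is clear from here.
H starts after C ends; C is clear from here.
G starts before H ends → H and G overlap.
Overlapping pairs: D & E, G & H — 2 in total.

2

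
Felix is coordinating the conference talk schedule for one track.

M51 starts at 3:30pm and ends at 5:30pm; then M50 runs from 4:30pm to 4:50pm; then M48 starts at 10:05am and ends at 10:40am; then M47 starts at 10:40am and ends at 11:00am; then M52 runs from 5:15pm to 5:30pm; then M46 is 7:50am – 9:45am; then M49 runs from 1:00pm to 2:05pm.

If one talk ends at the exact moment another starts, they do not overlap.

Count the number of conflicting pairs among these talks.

Sorted by start: M46, M48, M47, M49, M51, M50, M52.
M48 starts after M46 ends, so nothing later overlaps M46 either.
M47 starts exactly when M48 ends (back-to-back, no overlap), so nothing later overlaps M48 either.
M49 starts after M47 ends, so nothing later overlaps M47 either.
M51 starts after M49 ends, so nothing later overlaps M49 either.
M50 starts before M51 ends → M51 and M50 overlap.
M52 starts before M51 ends → M51 and M52 overlap.
M52 starts after M50 ends.
Overlapping pairs: M50 & M51, M51 & M52 — 2 in total.

2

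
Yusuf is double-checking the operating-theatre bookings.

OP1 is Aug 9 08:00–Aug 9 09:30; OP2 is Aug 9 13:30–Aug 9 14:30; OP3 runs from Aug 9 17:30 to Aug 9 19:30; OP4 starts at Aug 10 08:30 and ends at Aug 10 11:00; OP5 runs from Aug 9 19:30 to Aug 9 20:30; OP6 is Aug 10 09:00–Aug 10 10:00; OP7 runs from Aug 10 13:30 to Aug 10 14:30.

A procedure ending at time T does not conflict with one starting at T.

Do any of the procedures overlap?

Sorted by start: OP1, OP2, OP3, OP5, OP4, OP6, OP7.
OP2 starts after OP1 ends, so OP1 has no further overlaps.
OP3 starts after OP2 ends, so OP2 has no further overlaps.
OP5 starts exactly when OP3 ends (back-to-back, no overlap), so OP3 has no further overlaps.
OP4 starts after OP5 ends, so OP5 has no further overlaps.
OP6 starts before OP4 ends → OP4 and OP6 overlap.
That's a conflict, so the schedule is not conflict-free.

Yes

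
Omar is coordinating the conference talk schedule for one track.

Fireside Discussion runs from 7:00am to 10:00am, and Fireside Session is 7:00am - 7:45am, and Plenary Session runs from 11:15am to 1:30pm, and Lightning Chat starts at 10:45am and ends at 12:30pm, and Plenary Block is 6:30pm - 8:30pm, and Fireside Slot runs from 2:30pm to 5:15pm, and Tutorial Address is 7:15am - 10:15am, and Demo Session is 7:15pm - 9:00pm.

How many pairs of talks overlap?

Sorted by start: Fireside Session, Fireside Discussion, Tutorial Address, Lightning Chat, Plenary Session, Fireside Slot, Plenary Block, Demo Session.
Fireside Discussion starts before Fireside Session ends → Fireside Session and Fireside Discussion overlap.
Tutorial Address starts before Fireside Session ends → Fireside Session and Tutorial Address overlap.
Lightning Chat starts after Fireside Session ends, so nothing later overlaps Fireside Session either.
Tutorial Address starts before Fireside Discussion ends → Fireside Discussion and Tutorial Address overlap.
Lightning Chat starts after Fireside Discussion ends, so nothing later overlaps Fireside Discussion either.
Lightning Chat starts after Tutorial Address ends, so nothing later overlaps Tutorial Address either.
Plenary Session starts before Lightning Chat ends → Lightning Chat and Plenary Session overlap.
Fireside Slot starts after Lightning Chat ends, so nothing later overlaps Lightning Chat either.
Fireside Slot starts after Plenary Session ends, so nothing later overlaps Plenary Session either.
Plenary Block starts after Fireside Slot ends, so nothing later overlaps Fireside Slot either.
Demo Session starts before Plenary Block ends → Plenary Block and Demo Session overlap.
Overlapping pairs: Demo Session & Plenary Block, Fireside Discussion & Fireside Session, Fireside Discussion & Tutorial Address, Fireside Session & Tutorial Address, Lightning Chat & Plenary Session — 5 in total.

5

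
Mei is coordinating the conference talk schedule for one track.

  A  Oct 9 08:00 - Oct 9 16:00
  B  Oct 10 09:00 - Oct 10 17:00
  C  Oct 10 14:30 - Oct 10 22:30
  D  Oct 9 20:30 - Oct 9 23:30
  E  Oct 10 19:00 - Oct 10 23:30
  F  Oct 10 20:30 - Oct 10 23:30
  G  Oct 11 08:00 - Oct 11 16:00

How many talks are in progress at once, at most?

Sweep the timeline, counting +1 at each start and −1 at each end (ends before starts at a tie):
Oct 9 08:00 start A → 1
Oct 9 16:00 end A → 0
Oct 9 20:30 start D → 1
Oct 9 23:30 end D → 0
Oct 10 09:00 start B → 1
Oct 10 14:30 start C → 2
Oct 10 17:00 end B → 1
Oct 10 19:00 start E → 2
Oct 10 20:30 start F → 3
Oct 10 22:30 end C → 2
Oct 10 23:30 end E → 1
Oct 10 23:30 end F → 0
Oct 11 08:00 start G → 1
Oct 11 16:00 end G → 0
Peak is 3, at Oct 10 20:30 (C, E, F).

3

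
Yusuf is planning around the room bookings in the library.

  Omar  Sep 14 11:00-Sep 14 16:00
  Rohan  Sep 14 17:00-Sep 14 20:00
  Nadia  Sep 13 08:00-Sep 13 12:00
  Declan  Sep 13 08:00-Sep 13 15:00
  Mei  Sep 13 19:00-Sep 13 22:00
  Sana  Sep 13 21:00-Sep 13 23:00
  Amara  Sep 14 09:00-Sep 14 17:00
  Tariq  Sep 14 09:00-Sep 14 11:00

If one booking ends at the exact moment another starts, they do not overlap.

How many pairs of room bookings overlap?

Sorted by start: Nadia, Declan, Mei, Sana, Amara, Tariq, Omar, Rohan.
Declan starts before Nadia ends → Nadia and Declan overlap.
Mei starts after Nadia ends — done with Nadia.
Mei starts after Declan ends — done with Declan.
Sana starts before Mei ends → Mei and Sana overlap.
Amara starts after Mei ends — done with Mei.
Amara starts after Sana ends — done with Sana.
Tariq starts before Amara ends → Amara and Tariq overlap.
Omar starts before Amara ends → Amara and Omar overlap.
Rohan starts exactly when Amara ends (back-to-back, no overlap).
Omar starts exactly when Tariq ends (back-to-back, no overlap) — done with Tariq.
Rohan starts after Omar ends.
Overlapping pairs: Amara & Omar, Amara & Tariq, Declan & Nadia, Mei & Sana — 4 in total.

4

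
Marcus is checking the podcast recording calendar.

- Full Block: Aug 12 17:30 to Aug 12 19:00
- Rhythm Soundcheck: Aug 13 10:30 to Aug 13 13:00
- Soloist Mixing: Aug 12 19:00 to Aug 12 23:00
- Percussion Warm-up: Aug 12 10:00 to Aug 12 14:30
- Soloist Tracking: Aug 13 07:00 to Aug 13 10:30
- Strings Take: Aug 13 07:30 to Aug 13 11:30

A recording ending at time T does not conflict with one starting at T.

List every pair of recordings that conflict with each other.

Sorted by start: Percussion Warm-up, Full Block, Soloist Mixing, Soloist Tracking, Strings Take, Rhythm Soundcheck.
Full Block starts after Percussion Warm-up ends, so Percussion Warm-up has no further overlaps.
Soloist Mixing starts exactly when Full Block ends (back-to-back, no overlap), so Full Block has no further overlaps.
Soloist Tracking starts after Soloist Mixing ends, so Soloist Mixing has no further overlaps.
Strings Take starts before Soloist Tracking ends → Soloist Tracking and Strings Take overlap.
Rhythm Soundcheck starts exactly when Soloist Tracking ends (back-to-back, no overlap).
Rhythm Soundcheck starts before Strings Take ends → Strings Take and Rhythm Soundcheck overlap.

Rhythm Soundcheck & Strings Take, Soloist Tracking & Strings Take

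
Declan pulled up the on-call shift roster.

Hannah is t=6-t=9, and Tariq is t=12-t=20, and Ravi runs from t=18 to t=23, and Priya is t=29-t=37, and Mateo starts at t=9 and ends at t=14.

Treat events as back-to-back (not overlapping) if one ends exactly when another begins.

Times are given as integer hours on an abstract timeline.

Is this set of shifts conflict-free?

Sorted by start: Hannah, Mateo, Tariq, Ravi, Priya.
Mateo starts exactly when Hannah ends (back-to-back, no overlap), so Hannah has no further overlaps.
Tariq starts before Mateo ends → Mateo and Tariq overlap.
That's a conflict, so the schedule is not conflict-free.

No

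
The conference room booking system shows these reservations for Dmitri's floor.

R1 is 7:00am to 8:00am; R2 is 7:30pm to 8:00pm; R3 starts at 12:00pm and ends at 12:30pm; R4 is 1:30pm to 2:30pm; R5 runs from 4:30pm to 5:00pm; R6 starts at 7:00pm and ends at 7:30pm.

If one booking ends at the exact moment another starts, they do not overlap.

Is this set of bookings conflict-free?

Check each pair: they overlap iff neither finishes before the other starts.
Sorted by start: R1, R3, R4, R5, R6, R2.
R3 starts after R1 ends — done with R1.
R4 starts after R3 ends — done with R3.
R5 starts after R4 ends — done with R4.
R6 starts after R5 ends — done with R5.
R2 starts exactly when R6 ends (back-to-back, no overlap).
Every pair is clear; the schedule has no overlaps.

Yes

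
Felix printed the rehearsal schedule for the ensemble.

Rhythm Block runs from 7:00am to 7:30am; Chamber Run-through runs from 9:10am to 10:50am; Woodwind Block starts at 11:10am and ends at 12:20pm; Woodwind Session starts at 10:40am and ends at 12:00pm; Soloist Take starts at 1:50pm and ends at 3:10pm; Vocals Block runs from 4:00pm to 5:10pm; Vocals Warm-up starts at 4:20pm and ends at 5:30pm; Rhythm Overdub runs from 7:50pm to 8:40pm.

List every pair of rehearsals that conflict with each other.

Chamber Run-through & Woodwind Session, Vocals Block & Vocals Warm-up, Woodwind Block & Woodwind Session

Check each pair: they overlap iff neither finishes before the other starts.
Sorted by start: Rhythm Block, Chamber Run-through, Woodwind Session, Woodwind Block, Soloist Take, Vocals Block, Vocals Warm-up, Rhythm Overdub.
Chamber Run-through starts after Rhythm Block ends — done with Rhythm Block.
Woodwind Session starts before Chamber Run-through ends → Chamber Run-through and Woodwind Session overlap.
Woodwind Block starts after Chamber Run-through ends — done with Chamber Run-through.
Woodwind Block starts before Woodwind Session ends → Woodwind Session and Woodwind Block overlap.
Soloist Take starts after Woodwind Session ends — done with Woodwind Session.
Soloist Take starts after Woodwind Block ends — done with Woodwind Block.
Vocals Block starts after Soloist Take ends — done with Soloist Take.
Vocals Warm-up starts before Vocals Block ends → Vocals Block and Vocals Warm-up overlap.
Rhythm Overdub starts after Vocals Block ends.
Rhythm Overdub starts after Vocals Warm-up ends.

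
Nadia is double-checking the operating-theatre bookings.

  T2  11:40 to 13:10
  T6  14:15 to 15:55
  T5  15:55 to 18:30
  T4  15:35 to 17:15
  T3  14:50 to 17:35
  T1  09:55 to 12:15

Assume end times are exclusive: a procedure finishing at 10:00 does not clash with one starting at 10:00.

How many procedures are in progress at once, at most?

Sweep the timeline, counting +1 at each start and −1 at each end (ends before starts at a tie):
09:55 start T1 → 1
11:40 start T2 → 2
12:15 end T1 → 1
13:10 end T2 → 0
14:15 start T6 → 1
14:50 start T3 → 2
15:35 start T4 → 3
15:55 end T6 → 2
15:55 start T5 → 3
17:15 end T4 → 2
17:35 end T3 → 1
18:30 end T5 → 0
Peak is 3, at 15:35 (T3, T4, T6).

3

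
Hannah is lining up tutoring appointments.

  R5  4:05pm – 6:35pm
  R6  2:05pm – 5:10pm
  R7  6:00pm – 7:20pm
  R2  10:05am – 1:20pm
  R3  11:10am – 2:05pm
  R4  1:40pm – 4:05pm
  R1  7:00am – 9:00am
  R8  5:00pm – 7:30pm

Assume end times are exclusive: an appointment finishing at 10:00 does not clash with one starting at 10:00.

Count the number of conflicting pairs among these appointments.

8

Sorted by start: R1, R2, R3, R4, R6, R5, R8, R7.
R2 starts after R1 ends — done with R1.
R3 starts before R2 ends → R2 and R3 overlap.
R4 starts after R2 ends — done with R2.
R4 starts before R3 ends → R3 and R4 overlap.
R6 starts exactly when R3 ends (back-to-back, no overlap) — done with R3.
R6 starts before R4 ends → R4 and R6 overlap.
R5 starts exactly when R4 ends (back-to-back, no overlap) — done with R4.
R5 starts before R6 ends → R6 and R5 overlap.
R8 starts before R6 ends → R6 and R8 overlap.
R7 starts after R6 ends.
R8 starts before R5 ends → R5 and R8 overlap.
R7 starts before R5 ends → R5 and R7 overlap.
R7 starts before R8 ends → R8 and R7 overlap.
Overlapping pairs: R2 & R3, R3 & R4, R4 & R6, R5 & R6, R5 & R7, R5 & R8, R6 & R8, R7 & R8 — 8 in total.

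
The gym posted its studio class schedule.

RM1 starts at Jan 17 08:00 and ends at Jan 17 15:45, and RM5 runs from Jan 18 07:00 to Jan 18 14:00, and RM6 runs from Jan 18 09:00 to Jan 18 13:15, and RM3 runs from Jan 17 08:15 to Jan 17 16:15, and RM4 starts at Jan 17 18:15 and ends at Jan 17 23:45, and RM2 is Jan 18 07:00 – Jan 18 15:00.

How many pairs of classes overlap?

4

Sorted by start: RM1, RM3, RM4, RM2, RM5, RM6.
RM3 starts before RM1 ends → RM1 and RM3 overlap.
RM4 starts after RM1 ends; RM1 is clear from here.
RM4 starts after RM3 ends; RM3 is clear from here.
RM2 starts after RM4 ends; RM4 is clear from here.
RM5 starts before RM2 ends → RM2 and RM5 overlap.
RM6 starts before RM2 ends → RM2 and RM6 overlap.
RM6 starts before RM5 ends → RM5 and RM6 overlap.
Overlapping pairs: RM1 & RM3, RM2 & RM5, RM2 & RM6, RM5 & RM6 — 4 in total.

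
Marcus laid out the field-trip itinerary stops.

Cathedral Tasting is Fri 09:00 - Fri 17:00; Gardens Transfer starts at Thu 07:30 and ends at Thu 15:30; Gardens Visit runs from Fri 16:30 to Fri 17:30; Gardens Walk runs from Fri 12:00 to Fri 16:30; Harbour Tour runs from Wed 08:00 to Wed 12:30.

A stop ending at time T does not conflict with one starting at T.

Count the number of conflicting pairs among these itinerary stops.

2

Sorted by start: Harbour Tour, Gardens Transfer, Cathedral Tasting, Gardens Walk, Gardens Visit.
Gardens Transfer starts after Harbour Tour ends — done with Harbour Tour.
Cathedral Tasting starts after Gardens Transfer ends — done with Gardens Transfer.
Gardens Walk starts before Cathedral Tasting ends → Cathedral Tasting and Gardens Walk overlap.
Gardens Visit starts before Cathedral Tasting ends → Cathedral Tasting and Gardens Visit overlap.
Gardens Visit starts exactly when Gardens Walk ends (back-to-back, no overlap).
Overlapping pairs: Cathedral Tasting & Gardens Visit, Cathedral Tasting & Gardens Walk — 2 in total.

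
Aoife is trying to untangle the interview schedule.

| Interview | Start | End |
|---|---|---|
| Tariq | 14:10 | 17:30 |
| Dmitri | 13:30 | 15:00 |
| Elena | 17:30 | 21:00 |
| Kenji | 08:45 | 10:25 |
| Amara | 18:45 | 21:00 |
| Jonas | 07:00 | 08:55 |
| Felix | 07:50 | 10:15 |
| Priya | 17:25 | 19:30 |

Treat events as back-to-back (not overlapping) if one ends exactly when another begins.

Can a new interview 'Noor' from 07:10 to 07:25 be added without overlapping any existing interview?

Jonas: starts 07:00 before Noor ends 07:25, and ends 08:55 after Noor starts 07:10 → overlap.
Felix: starts 07:50 at or after Noor ends 07:25 → clear.
Kenji: starts 08:45 at or after Noor ends 07:25 → clear.
Dmitri: starts 13:30 at or after Noor ends 07:25 → clear.
Tariq: starts 14:10 at or after Noor ends 07:25 → clear.
Priya: starts 17:25 at or after Noor ends 07:25 → clear.
Elena: starts 17:30 at or after Noor ends 07:25 → clear.
Amara: starts 18:45 at or after Noor ends 07:25 → clear.
Noor overlaps Jonas.

No — it overlaps Jonas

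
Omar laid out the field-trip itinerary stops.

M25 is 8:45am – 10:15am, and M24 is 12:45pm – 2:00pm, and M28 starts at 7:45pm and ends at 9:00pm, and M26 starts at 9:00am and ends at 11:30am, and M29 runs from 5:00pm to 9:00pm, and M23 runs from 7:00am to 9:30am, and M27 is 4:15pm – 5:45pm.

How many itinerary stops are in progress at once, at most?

3

Sweep the timeline, counting +1 at each start and −1 at each end (ends before starts at a tie):
7:00am start M23 → 1
8:45am start M25 → 2
9:00am start M26 → 3
9:30am end M23 → 2
10:15am end M25 → 1
11:30am end M26 → 0
12:45pm start M24 → 1
2:00pm end M24 → 0
4:15pm start M27 → 1
5:00pm start M29 → 2
5:45pm end M27 → 1
7:45pm start M28 → 2
9:00pm end M28 → 1
9:00pm end M29 → 0
Peak is 3, at 9:00am (M23, M25, M26).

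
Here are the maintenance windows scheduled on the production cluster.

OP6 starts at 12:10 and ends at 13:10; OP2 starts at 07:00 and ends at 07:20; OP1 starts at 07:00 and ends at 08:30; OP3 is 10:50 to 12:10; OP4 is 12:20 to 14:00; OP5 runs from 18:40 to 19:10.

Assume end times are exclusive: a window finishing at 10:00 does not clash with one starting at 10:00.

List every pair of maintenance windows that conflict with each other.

OP1 & OP2, OP4 & OP6

Sorted by start: OP1, OP2, OP3, OP6, OP4, OP5.
OP2 starts before OP1 ends → OP1 and OP2 overlap.
OP3 starts after OP1 ends, so nothing later overlaps OP1 either.
OP3 starts after OP2 ends, so nothing later overlaps OP2 either.
OP6 starts exactly when OP3 ends (back-to-back, no overlap), so nothing later overlaps OP3 either.
OP4 starts before OP6 ends → OP6 and OP4 overlap.
OP5 starts after OP6 ends.
OP5 starts after OP4 ends.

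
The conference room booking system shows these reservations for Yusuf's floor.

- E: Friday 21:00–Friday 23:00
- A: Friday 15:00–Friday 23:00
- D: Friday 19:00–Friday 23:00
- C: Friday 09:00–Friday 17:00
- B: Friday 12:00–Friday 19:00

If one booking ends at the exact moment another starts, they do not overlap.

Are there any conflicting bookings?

Check each pair: they overlap iff neither finishes before the other starts.
Sorted by start: C, B, A, D, E.
B starts before C ends → C and B overlap.
That's a conflict, so the schedule is not conflict-free.

Yes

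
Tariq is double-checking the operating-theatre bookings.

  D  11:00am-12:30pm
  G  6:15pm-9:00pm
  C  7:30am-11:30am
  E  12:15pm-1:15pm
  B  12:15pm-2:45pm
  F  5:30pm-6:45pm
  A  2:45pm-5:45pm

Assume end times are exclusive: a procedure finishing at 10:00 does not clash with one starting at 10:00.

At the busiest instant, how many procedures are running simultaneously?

3

Sweep the timeline, counting +1 at each start and −1 at each end (ends before starts at a tie):
7:30am start C → 1
11:00am start D → 2
11:30am end C → 1
12:15pm start B → 2
12:15pm start E → 3
12:30pm end D → 2
1:15pm end E → 1
2:45pm end B → 0
2:45pm start A → 1
5:30pm start F → 2
5:45pm end A → 1
6:15pm start G → 2
6:45pm end F → 1
9:00pm end G → 0
Peak is 3, at 12:15pm (B, D, E).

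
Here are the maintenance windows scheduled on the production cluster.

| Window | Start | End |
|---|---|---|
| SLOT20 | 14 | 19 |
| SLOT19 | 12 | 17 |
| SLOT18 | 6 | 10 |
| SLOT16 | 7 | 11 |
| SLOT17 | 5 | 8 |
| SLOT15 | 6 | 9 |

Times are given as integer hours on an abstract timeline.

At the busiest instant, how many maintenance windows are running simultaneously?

4

Sweep the timeline, counting +1 at each start and −1 at each end (ends before starts at a tie):
5 start SLOT17 → 1
6 start SLOT15 → 2
6 start SLOT18 → 3
7 start SLOT16 → 4
8 end SLOT17 → 3
9 end SLOT15 → 2
10 end SLOT18 → 1
11 end SLOT16 → 0
12 start SLOT19 → 1
14 start SLOT20 → 2
17 end SLOT19 → 1
19 end SLOT20 → 0
Peak is 4, at 7 (SLOT15, SLOT16, SLOT17, SLOT18).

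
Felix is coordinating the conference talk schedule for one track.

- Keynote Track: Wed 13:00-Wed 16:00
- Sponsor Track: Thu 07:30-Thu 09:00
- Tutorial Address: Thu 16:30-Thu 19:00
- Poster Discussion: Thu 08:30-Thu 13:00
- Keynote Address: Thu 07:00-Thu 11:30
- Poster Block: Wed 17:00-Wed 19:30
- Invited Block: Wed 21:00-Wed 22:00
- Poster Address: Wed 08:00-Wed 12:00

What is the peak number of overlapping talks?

Sweep the timeline, counting +1 at each start and −1 at each end (ends before starts at a tie):
Wed 08:00 start Poster Address → 1
Wed 12:00 end Poster Address → 0
Wed 13:00 start Keynote Track → 1
Wed 16:00 end Keynote Track → 0
Wed 17:00 start Poster Block → 1
Wed 19:30 end Poster Block → 0
Wed 21:00 start Invited Block → 1
Wed 22:00 end Invited Block → 0
Thu 07:00 start Keynote Address → 1
Thu 07:30 start Sponsor Track → 2
Thu 08:30 start Poster Discussion → 3
Thu 09:00 end Sponsor Track → 2
Thu 11:30 end Keynote Address → 1
Thu 13:00 end Poster Discussion → 0
Thu 16:30 start Tutorial Address → 1
Thu 19:00 end Tutorial Address → 0
Peak is 3, at Thu 08:30 (Keynote Address, Poster Discussion, Sponsor Track).

3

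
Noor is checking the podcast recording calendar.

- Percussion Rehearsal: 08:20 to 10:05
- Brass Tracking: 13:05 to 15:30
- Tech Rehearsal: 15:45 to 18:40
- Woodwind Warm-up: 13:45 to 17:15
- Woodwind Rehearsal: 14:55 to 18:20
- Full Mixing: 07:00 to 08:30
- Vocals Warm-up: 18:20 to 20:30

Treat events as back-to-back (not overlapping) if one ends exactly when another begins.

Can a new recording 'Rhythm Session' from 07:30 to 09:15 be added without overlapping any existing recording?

Full Mixing: starts 07:00 before Rhythm Session ends 09:15, and ends 08:30 after Rhythm Session starts 07:30 → overlap.
Percussion Rehearsal: starts 08:20 before Rhythm Session ends 09:15, and ends 10:05 after Rhythm Session starts 07:30 → overlap.
Brass Tracking: starts 13:05 at or after Rhythm Session ends 09:15 → clear.
Woodwind Warm-up: starts 13:45 at or after Rhythm Session ends 09:15 → clear.
Woodwind Rehearsal: starts 14:55 at or after Rhythm Session ends 09:15 → clear.
Tech Rehearsal: starts 15:45 at or after Rhythm Session ends 09:15 → clear.
Vocals Warm-up: starts 18:20 at or after Rhythm Session ends 09:15 → clear.
Rhythm Session overlaps Full Mixing, Percussion Rehearsal.

No — it overlaps Full Mixing, Percussion Rehearsal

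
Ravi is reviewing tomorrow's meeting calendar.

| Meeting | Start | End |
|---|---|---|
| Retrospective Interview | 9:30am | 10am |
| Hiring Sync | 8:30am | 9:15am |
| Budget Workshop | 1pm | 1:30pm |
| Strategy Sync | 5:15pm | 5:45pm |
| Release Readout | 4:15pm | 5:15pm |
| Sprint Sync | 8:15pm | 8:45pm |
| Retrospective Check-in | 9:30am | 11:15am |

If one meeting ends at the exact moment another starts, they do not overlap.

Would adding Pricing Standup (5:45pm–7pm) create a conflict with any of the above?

No — it doesn't clash with anything

Hiring Sync: ends 9:15am at or before Pricing Standup starts 5:45pm → clear.
Retrospective Check-in: ends 11:15am at or before Pricing Standup starts 5:45pm → clear.
Retrospective Interview: ends 10am at or before Pricing Standup starts 5:45pm → clear.
Budget Workshop: ends 1:30pm at or before Pricing Standup starts 5:45pm → clear.
Release Readout: ends 5:15pm at or before Pricing Standup starts 5:45pm → clear.
Strategy Sync: ends 5:45pm at or before Pricing Standup starts 5:45pm → clear.
Sprint Sync: starts 8:15pm at or after Pricing Standup ends 7pm → clear.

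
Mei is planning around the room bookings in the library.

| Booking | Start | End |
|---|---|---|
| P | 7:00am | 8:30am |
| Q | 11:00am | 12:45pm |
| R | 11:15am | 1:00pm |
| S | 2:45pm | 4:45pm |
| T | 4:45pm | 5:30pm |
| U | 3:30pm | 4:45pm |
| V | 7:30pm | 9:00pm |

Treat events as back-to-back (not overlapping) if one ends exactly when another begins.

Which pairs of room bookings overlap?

Q & R, S & U

Sorted by start: P, Q, R, S, U, T, V.
Q starts after P ends, so nothing later overlaps P either.
R starts before Q ends → Q and R overlap.
S starts after Q ends, so nothing later overlaps Q either.
S starts after R ends, so nothing later overlaps R either.
U starts before S ends → S and U overlap.
T starts exactly when S ends (back-to-back, no overlap), so nothing later overlaps S either.
T starts exactly when U ends (back-to-back, no overlap), so nothing later overlaps U either.
V starts after T ends.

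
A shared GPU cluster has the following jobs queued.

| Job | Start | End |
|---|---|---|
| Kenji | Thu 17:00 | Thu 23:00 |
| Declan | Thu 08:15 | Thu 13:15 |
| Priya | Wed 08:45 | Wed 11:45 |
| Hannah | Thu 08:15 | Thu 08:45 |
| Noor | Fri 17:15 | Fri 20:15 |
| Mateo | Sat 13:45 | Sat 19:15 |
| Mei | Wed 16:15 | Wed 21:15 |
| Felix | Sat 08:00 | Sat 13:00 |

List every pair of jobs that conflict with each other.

Check each pair: they overlap iff neither finishes before the other starts.
Sorted by start: Priya, Mei, Hannah, Declan, Kenji, Noor, Felix, Mateo.
Mei starts after Priya ends; Priya is clear from here.
Hannah starts after Mei ends; Mei is clear from here.
Declan starts before Hannah ends → Hannah and Declan overlap.
Kenji starts after Hannah ends; Hannah is clear from here.
Kenji starts after Declan ends; Declan is clear from here.
Noor starts after Kenji ends; Kenji is clear from here.
Felix starts after Noor ends; Noor is clear from here.
Mateo starts after Felix ends.

Declan & Hannah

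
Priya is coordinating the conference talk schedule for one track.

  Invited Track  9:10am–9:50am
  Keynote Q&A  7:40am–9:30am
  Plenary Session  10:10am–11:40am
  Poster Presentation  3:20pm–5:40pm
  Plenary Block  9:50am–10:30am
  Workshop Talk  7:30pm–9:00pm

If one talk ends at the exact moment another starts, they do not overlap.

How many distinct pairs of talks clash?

Sorted by start: Keynote Q&A, Invited Track, Plenary Block, Plenary Session, Poster Presentation, Workshop Talk.
Invited Track starts before Keynote Q&A ends → Keynote Q&A and Invited Track overlap.
Plenary Block starts after Keynote Q&A ends, so nothing later overlaps Keynote Q&A either.
Plenary Block starts exactly when Invited Track ends (back-to-back, no overlap), so nothing later overlaps Invited Track either.
Plenary Session starts before Plenary Block ends → Plenary Block and Plenary Session overlap.
Poster Presentation starts after Plenary Block ends, so nothing later overlaps Plenary Block either.
Poster Presentation starts after Plenary Session ends, so nothing later overlaps Plenary Session either.
Workshop Talk starts after Poster Presentation ends.
Overlapping pairs: Invited Track & Keynote Q&A, Plenary Block & Plenary Session — 2 in total.

2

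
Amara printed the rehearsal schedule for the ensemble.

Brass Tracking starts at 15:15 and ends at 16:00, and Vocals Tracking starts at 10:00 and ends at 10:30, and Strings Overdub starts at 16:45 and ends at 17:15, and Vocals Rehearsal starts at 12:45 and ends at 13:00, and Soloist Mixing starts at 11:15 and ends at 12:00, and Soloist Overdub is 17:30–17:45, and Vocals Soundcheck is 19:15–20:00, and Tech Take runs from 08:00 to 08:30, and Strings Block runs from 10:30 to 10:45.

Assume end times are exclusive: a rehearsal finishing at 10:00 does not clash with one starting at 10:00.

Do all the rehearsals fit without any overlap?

Check each pair: they overlap iff neither finishes before the other starts.
Sorted by start: Tech Take, Vocals Tracking, Strings Block, Soloist Mixing, Vocals Rehearsal, Brass Tracking, Strings Overdub, Soloist Overdub, Vocals Soundcheck.
Vocals Tracking starts after Tech Take ends; Tech Take is clear from here.
Strings Block starts exactly when Vocals Tracking ends (back-to-back, no overlap); Vocals Tracking is clear from here.
Soloist Mixing starts after Strings Block ends; Strings Block is clear from here.
Vocals Rehearsal starts after Soloist Mixing ends; Soloist Mixing is clear from here.
Brass Tracking starts after Vocals Rehearsal ends; Vocals Rehearsal is clear from here.
Strings Overdub starts after Brass Tracking ends; Brass Tracking is clear from here.
Soloist Overdub starts after Strings Overdub ends; Strings Overdub is clear from here.
Vocals Soundcheck starts after Soloist Overdub ends.
Every pair is clear; the schedule has no overlaps.

Yes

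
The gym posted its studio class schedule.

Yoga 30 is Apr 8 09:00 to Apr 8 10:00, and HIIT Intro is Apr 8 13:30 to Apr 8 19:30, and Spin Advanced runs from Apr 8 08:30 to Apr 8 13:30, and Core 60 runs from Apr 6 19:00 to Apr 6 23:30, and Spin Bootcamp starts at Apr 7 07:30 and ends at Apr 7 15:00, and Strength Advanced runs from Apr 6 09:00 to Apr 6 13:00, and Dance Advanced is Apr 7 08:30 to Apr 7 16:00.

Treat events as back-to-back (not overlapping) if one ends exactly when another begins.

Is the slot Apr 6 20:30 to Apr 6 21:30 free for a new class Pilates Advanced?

No — it overlaps Core 60

Strength Advanced: ends Apr 6 13:00 at or before Pilates Advanced starts Apr 6 20:30 → clear.
Core 60: starts Apr 6 19:00 before Pilates Advanced ends Apr 6 21:30, and ends Apr 6 23:30 after Pilates Advanced starts Apr 6 20:30 → overlap.
Spin Bootcamp: starts Apr 7 07:30 at or after Pilates Advanced ends Apr 6 21:30 → clear.
Dance Advanced: starts Apr 7 08:30 at or after Pilates Advanced ends Apr 6 21:30 → clear.
Spin Advanced: starts Apr 8 08:30 at or after Pilates Advanced ends Apr 6 21:30 → clear.
Yoga 30: starts Apr 8 09:00 at or after Pilates Advanced ends Apr 6 21:30 → clear.
HIIT Intro: starts Apr 8 13:30 at or after Pilates Advanced ends Apr 6 21:30 → clear.
Pilates Advanced overlaps Core 60.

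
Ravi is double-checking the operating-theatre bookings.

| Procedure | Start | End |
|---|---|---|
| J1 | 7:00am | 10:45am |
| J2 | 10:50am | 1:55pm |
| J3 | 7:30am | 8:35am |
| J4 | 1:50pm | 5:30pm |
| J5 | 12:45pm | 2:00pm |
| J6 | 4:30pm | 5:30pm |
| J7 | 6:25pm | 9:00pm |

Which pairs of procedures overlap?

J1 & J3, J2 & J4, J2 & J5, J4 & J5, J4 & J6

Two intervals overlap when each starts before the other ends.
Sorted by start: J1, J3, J2, J5, J4, J6, J7.
J3 starts before J1 ends → J1 and J3 overlap.
J2 starts after J1 ends — done with J1.
J2 starts after J3 ends — done with J3.
J5 starts before J2 ends → J2 and J5 overlap.
J4 starts before J2 ends → J2 and J4 overlap.
J6 starts after J2 ends — done with J2.
J4 starts before J5 ends → J5 and J4 overlap.
J6 starts after J5 ends — done with J5.
J6 starts before J4 ends → J4 and J6 overlap.
J7 starts after J4 ends.
J7 starts after J6 ends.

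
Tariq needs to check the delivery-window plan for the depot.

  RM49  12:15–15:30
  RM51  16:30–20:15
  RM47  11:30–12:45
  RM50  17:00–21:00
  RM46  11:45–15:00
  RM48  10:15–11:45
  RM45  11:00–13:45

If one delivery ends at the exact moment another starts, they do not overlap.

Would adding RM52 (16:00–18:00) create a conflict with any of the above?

RM48: ends 11:45 at or before RM52 starts 16:00 → clear.
RM45: ends 13:45 at or before RM52 starts 16:00 → clear.
RM47: ends 12:45 at or before RM52 starts 16:00 → clear.
RM46: ends 15:00 at or before RM52 starts 16:00 → clear.
RM49: ends 15:30 at or before RM52 starts 16:00 → clear.
RM51: starts 16:30 before RM52 ends 18:00, and ends 20:15 after RM52 starts 16:00 → overlap.
RM50: starts 17:00 before RM52 ends 18:00, and ends 21:00 after RM52 starts 16:00 → overlap.
RM52 overlaps RM50, RM51.

Yes — it overlaps RM50, RM51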